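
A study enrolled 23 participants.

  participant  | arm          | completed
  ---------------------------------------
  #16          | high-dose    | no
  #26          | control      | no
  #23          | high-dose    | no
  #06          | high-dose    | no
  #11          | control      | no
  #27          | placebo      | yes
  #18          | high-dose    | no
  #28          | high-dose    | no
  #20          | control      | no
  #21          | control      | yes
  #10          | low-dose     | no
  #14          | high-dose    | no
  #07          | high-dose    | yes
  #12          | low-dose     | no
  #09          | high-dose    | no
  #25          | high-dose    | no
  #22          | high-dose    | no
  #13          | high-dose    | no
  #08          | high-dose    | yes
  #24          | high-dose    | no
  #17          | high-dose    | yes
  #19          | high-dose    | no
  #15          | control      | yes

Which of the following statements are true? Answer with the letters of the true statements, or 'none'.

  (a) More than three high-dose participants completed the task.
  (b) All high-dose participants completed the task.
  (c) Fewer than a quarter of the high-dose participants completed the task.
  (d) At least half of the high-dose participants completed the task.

(c)

|A| = 15, |A ∩ B| = 3, |A ∖ B| = 12.
(a) |A ∩ B| > 3: fails.
(b) A ⊆ B, i.e. every element of A is in B (|A ∖ B| = 0): fails.
(c) |A ∩ B| / |A| < 1/4: holds.
(d) |A ∩ B| ≥ |A ∖ B|: fails.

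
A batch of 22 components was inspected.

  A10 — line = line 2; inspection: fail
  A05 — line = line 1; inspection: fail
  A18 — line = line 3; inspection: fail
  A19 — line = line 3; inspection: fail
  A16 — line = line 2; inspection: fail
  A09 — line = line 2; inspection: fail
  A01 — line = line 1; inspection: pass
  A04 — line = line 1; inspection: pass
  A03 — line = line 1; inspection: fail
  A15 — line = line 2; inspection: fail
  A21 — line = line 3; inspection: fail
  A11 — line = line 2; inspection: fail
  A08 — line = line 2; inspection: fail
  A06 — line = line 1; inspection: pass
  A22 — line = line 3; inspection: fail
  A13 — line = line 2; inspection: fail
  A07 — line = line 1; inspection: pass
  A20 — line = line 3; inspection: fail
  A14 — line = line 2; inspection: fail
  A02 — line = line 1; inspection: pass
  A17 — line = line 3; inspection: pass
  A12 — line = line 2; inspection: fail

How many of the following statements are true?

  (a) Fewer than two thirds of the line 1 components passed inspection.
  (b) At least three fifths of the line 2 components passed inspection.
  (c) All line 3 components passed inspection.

(a) line 1: |A| = 7, |A ∩ B| = 5; needs |A ∩ B| / |A| < 2/3 — false.
(b) line 2: |A| = 9, |A ∩ B| = 0; needs |A ∩ B| / |A| ≥ 3/5 — false.
(c) line 3: |A| = 6, |A ∩ B| = 1; needs A ⊆ B, i.e. every element of A is in B (|A ∖ B| = 0) — false.

0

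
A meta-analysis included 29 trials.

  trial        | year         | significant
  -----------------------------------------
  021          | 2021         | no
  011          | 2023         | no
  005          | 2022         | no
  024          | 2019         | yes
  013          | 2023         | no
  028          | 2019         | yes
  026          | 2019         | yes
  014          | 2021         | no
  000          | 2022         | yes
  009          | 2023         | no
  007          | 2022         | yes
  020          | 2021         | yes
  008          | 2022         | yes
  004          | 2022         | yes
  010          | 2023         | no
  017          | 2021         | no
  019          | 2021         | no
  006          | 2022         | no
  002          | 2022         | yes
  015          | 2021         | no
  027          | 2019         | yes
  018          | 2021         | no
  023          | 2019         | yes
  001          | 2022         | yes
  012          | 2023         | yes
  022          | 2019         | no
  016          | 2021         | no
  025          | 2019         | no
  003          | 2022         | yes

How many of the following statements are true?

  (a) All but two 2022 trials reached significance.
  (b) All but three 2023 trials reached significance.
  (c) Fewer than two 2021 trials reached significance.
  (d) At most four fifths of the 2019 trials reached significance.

3

(a) 2022: |A| = 9, |A ∩ B| = 7; needs |A ∖ B| = 2 — true.
(b) 2023: |A| = 5, |A ∩ B| = 1; needs |A ∖ B| = 3 — false.
(c) 2021: |A| = 8, |A ∩ B| = 1; needs |A ∩ B| < 2 — true.
(d) 2019: |A| = 7, |A ∩ B| = 5; needs |A ∩ B| / |A| ≤ 4/5 — true.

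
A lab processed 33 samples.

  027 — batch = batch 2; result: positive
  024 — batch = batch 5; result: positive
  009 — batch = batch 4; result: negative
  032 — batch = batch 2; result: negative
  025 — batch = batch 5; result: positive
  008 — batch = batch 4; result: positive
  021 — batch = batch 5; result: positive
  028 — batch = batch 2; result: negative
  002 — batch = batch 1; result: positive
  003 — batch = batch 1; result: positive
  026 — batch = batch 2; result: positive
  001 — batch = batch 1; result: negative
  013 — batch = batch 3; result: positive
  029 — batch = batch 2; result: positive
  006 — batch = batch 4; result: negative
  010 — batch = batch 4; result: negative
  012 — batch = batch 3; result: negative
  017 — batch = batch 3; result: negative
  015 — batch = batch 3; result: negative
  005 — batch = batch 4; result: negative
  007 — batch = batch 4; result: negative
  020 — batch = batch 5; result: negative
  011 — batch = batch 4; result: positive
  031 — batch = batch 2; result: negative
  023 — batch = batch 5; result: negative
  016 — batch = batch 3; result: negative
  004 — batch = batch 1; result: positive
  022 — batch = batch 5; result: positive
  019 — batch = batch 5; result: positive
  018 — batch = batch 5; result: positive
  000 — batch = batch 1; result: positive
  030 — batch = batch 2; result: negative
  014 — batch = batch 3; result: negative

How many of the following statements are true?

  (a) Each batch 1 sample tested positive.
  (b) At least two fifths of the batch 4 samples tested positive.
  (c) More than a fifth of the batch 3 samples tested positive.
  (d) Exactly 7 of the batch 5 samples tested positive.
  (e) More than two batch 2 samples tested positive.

1

(a) batch 1: |A| = 5, |A ∩ B| = 4; needs A ⊆ B, i.e. every element of A is in B (|A ∖ B| = 0) — false.
(b) batch 4: |A| = 7, |A ∩ B| = 2; needs |A ∩ B| / |A| ≥ 2/5 — false.
(c) batch 3: |A| = 6, |A ∩ B| = 1; needs |A ∩ B| / |A| > 1/5 — false.
(d) batch 5: |A| = 8, |A ∩ B| = 6; needs |A ∩ B| = 7 — false.
(e) batch 2: |A| = 7, |A ∩ B| = 3; needs |A ∩ B| > 2 — true.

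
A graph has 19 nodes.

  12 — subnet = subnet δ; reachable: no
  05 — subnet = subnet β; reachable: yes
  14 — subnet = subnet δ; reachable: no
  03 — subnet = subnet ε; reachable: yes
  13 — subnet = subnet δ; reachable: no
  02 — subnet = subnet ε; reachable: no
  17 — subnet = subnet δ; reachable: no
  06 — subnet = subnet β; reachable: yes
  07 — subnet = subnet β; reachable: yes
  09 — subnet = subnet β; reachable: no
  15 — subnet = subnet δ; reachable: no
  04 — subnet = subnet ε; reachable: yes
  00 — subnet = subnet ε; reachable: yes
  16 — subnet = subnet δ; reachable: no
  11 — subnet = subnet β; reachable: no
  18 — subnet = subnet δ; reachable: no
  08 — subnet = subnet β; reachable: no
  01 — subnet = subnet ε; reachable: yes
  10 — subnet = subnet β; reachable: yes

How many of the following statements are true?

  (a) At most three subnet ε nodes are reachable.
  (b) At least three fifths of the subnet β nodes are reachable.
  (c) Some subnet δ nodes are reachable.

0

(a) subnet ε: |A| = 5, |A ∩ B| = 4; needs |A ∩ B| ≤ 3 — false.
(b) subnet β: |A| = 7, |A ∩ B| = 4; needs |A ∩ B| / |A| ≥ 3/5 — false.
(c) subnet δ: |A| = 7, |A ∩ B| = 0; needs A ∩ B ≠ ∅ (|A ∩ B| ≥ 1) — false.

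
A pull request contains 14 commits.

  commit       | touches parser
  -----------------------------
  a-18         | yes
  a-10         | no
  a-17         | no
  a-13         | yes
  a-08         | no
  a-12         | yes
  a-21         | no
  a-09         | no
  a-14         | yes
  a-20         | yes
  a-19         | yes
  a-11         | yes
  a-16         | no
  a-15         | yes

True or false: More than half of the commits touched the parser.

True

Truth condition: |A ∩ B| > |A ∖ B|.
A (the restrictor) = {a-18, a-10, a-17, a-13, a-08, a-12, a-21, a-09, a-14, a-20, a-19, a-11, a-16, a-15}, |A| = 14.
A ∩ B = {a-18, a-13, a-12, a-14, a-20, a-19, a-11, a-15}, so |A ∩ B| = 8.
A ∖ B = {a-10, a-17, a-08, a-21, a-09, a-16}, so |A ∖ B| = 6.
8 > 6, so the statement is true.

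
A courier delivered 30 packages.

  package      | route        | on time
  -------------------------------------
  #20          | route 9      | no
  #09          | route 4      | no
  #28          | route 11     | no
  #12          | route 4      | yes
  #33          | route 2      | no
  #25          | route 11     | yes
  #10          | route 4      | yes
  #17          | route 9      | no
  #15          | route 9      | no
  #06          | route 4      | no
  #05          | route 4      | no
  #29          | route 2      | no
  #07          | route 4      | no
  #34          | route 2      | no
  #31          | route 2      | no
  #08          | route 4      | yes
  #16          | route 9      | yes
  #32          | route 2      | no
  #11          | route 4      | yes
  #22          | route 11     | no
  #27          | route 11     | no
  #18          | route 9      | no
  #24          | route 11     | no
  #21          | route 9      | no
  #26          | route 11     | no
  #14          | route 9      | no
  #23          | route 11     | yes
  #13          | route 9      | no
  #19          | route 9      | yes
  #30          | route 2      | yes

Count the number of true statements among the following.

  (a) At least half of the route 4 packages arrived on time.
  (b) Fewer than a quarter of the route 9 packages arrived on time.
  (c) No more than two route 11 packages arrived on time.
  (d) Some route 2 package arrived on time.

4

(a) route 4: |A| = 8, |A ∩ B| = 4; needs |A ∩ B| ≥ |A ∖ B| — true.
(b) route 9: |A| = 9, |A ∩ B| = 2; needs |A ∩ B| / |A| < 1/4 — true.
(c) route 11: |A| = 7, |A ∩ B| = 2; needs |A ∩ B| ≤ 2 — true.
(d) route 2: |A| = 6, |A ∩ B| = 1; needs A ∩ B ≠ ∅ (|A ∩ B| ≥ 1) — true.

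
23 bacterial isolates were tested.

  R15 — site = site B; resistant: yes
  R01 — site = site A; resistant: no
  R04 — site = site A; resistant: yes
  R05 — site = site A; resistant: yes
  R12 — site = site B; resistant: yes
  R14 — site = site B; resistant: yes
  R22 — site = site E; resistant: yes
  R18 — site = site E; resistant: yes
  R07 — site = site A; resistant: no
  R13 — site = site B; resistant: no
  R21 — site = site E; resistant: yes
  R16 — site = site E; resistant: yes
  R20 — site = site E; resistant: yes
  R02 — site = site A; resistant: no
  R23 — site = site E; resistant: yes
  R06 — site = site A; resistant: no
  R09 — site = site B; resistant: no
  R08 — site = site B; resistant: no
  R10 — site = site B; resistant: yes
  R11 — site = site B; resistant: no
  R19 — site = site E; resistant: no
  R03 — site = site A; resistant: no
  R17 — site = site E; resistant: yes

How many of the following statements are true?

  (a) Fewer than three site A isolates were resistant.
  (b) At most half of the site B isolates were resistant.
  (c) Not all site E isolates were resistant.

3

(a) site A: |A| = 7, |A ∩ B| = 2; needs |A ∩ B| < 3 — true.
(b) site B: |A| = 8, |A ∩ B| = 4; needs |A ∩ B| ≤ |A ∖ B| — true.
(c) site E: |A| = 8, |A ∩ B| = 7; needs A ⊄ B (|A ∖ B| ≥ 1) — true.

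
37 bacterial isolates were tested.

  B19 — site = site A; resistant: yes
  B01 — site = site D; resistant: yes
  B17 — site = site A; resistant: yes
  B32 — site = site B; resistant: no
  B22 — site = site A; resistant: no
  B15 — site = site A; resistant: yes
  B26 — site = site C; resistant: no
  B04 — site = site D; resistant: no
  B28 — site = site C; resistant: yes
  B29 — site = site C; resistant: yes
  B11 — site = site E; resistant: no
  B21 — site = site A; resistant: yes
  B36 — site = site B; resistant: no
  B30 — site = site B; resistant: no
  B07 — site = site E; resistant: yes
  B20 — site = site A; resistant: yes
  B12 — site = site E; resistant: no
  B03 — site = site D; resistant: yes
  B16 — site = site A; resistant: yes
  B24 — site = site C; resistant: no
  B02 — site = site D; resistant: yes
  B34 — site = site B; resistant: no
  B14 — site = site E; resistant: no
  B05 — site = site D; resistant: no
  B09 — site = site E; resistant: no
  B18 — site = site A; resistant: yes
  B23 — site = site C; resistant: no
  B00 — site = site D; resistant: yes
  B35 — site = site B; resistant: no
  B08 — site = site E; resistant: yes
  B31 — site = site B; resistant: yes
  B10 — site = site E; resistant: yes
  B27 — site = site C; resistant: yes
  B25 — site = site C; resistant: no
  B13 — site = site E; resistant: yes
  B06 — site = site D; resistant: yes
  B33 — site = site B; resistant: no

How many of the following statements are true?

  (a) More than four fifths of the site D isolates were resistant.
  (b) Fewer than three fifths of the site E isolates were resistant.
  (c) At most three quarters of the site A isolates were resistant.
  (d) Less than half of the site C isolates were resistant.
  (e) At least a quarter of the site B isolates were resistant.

2

(a) site D: |A| = 7, |A ∩ B| = 5; needs |A ∩ B| / |A| > 4/5 — false.
(b) site E: |A| = 8, |A ∩ B| = 4; needs |A ∩ B| / |A| < 3/5 — true.
(c) site A: |A| = 8, |A ∩ B| = 7; needs |A ∩ B| / |A| ≤ 3/4 — false.
(d) site C: |A| = 7, |A ∩ B| = 3; needs |A ∩ B| < |A ∖ B| — true.
(e) site B: |A| = 7, |A ∩ B| = 1; needs |A ∩ B| / |A| ≥ 1/4 — false.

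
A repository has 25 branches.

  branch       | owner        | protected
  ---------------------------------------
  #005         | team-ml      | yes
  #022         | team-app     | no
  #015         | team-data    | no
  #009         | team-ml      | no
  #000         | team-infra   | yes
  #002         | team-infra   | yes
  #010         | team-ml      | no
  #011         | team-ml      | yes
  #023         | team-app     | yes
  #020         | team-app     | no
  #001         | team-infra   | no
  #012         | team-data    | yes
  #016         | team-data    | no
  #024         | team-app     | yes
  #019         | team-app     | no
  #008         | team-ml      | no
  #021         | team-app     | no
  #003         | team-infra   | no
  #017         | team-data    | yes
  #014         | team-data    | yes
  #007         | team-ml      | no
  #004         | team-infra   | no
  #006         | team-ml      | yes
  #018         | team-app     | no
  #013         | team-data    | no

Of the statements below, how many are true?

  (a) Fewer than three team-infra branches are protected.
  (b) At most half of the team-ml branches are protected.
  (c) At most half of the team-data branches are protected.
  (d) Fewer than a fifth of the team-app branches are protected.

3

(a) team-infra: |A| = 5, |A ∩ B| = 2; needs |A ∩ B| < 3 — true.
(b) team-ml: |A| = 7, |A ∩ B| = 3; needs |A ∩ B| ≤ |A ∖ B| — true.
(c) team-data: |A| = 6, |A ∩ B| = 3; needs |A ∩ B| ≤ |A ∖ B| — true.
(d) team-app: |A| = 7, |A ∩ B| = 2; needs |A ∩ B| / |A| < 1/5 — false.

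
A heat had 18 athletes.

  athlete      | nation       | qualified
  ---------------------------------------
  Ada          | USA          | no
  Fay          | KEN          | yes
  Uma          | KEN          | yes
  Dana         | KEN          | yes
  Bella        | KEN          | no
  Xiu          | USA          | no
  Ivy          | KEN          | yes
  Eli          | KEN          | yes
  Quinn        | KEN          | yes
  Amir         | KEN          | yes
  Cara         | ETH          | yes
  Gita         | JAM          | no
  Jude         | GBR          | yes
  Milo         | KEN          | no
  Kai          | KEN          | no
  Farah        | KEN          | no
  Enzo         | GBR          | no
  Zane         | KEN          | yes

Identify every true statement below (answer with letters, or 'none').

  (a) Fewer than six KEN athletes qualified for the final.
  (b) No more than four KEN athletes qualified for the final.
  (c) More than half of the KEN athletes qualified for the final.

|A| = 12, |A ∩ B| = 8, |A ∖ B| = 4.
(a) |A ∩ B| < 6: fails.
(b) |A ∩ B| ≤ 4: fails.
(c) |A ∩ B| > |A ∖ B|: holds.

(c)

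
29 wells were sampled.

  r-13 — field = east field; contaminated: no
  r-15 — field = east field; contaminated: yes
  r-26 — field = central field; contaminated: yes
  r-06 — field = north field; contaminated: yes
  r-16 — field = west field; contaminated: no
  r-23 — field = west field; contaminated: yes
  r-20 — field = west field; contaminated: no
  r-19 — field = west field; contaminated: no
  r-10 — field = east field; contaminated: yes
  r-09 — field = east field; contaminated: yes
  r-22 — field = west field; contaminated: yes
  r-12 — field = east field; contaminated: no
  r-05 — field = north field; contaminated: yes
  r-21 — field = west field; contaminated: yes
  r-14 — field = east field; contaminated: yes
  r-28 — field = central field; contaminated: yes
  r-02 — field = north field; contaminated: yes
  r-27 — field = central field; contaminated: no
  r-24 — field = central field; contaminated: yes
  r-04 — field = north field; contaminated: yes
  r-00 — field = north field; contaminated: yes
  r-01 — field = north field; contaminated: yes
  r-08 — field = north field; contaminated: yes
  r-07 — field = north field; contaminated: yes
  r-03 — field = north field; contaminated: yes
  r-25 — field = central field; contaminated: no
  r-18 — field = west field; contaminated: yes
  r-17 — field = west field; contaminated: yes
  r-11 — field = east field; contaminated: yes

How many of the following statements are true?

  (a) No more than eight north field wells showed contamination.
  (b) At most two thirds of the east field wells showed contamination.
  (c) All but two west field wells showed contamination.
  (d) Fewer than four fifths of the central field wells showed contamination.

1

(a) north field: |A| = 9, |A ∩ B| = 9; needs |A ∩ B| ≤ 8 — false.
(b) east field: |A| = 7, |A ∩ B| = 5; needs |A ∩ B| / |A| ≤ 2/3 — false.
(c) west field: |A| = 8, |A ∩ B| = 5; needs |A ∖ B| = 2 — false.
(d) central field: |A| = 5, |A ∩ B| = 3; needs |A ∩ B| / |A| < 4/5 — true.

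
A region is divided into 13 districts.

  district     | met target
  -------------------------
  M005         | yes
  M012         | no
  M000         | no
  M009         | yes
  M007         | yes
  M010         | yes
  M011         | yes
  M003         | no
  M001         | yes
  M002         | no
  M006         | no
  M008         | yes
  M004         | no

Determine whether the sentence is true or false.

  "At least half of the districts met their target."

Truth condition: |A ∩ B| ≥ |A ∖ B|.
A (the restrictor) = {M005, M012, M000, M009, M007, M010, M011, M003, M001, M002, M006, M008, M004}, |A| = 13.
A ∩ B = {M005, M009, M007, M010, M011, M001, M008}, so |A ∩ B| = 7.
A ∖ B = {M012, M000, M003, M002, M006, M004}, so |A ∖ B| = 6.
7 > 6, so the statement is true.

True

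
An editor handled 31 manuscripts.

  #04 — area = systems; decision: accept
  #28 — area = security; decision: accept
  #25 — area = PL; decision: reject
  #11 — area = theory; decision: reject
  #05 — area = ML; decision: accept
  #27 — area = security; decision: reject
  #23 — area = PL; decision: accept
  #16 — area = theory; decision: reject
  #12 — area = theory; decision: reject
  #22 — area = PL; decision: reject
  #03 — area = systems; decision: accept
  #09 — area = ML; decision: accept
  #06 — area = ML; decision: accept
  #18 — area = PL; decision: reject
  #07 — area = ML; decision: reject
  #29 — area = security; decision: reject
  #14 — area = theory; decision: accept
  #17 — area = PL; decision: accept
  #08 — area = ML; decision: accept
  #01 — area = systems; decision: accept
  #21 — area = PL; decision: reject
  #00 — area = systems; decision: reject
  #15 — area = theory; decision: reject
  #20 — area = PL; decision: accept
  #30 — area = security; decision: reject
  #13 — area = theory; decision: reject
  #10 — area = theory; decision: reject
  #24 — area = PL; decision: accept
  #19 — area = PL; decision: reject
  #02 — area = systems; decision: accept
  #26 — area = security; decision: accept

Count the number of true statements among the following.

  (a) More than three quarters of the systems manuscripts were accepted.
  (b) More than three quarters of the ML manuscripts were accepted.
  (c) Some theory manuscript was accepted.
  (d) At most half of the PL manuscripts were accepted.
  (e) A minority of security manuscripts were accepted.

5

(a) systems: |A| = 5, |A ∩ B| = 4; needs |A ∩ B| / |A| > 3/4 — true.
(b) ML: |A| = 5, |A ∩ B| = 4; needs |A ∩ B| / |A| > 3/4 — true.
(c) theory: |A| = 7, |A ∩ B| = 1; needs A ∩ B ≠ ∅ (|A ∩ B| ≥ 1) — true.
(d) PL: |A| = 9, |A ∩ B| = 4; needs |A ∩ B| ≤ |A ∖ B| — true.
(e) security: |A| = 5, |A ∩ B| = 2; needs |A ∩ B| < |A ∖ B| — true.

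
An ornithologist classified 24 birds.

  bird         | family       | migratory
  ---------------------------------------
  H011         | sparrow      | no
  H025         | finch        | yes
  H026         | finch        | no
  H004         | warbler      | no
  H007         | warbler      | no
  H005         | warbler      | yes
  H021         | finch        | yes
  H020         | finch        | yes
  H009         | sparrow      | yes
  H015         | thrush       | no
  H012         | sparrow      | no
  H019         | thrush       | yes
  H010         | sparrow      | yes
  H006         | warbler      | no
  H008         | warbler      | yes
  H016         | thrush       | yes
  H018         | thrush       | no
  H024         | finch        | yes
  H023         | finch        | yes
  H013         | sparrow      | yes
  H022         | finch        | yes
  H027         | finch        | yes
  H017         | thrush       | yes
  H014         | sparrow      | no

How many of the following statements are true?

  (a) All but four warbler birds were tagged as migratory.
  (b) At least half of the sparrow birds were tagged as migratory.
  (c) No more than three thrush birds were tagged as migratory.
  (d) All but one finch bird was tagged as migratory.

(a) warbler: |A| = 5, |A ∩ B| = 2; needs |A ∖ B| = 4 — false.
(b) sparrow: |A| = 6, |A ∩ B| = 3; needs |A ∩ B| ≥ |A ∖ B| — true.
(c) thrush: |A| = 5, |A ∩ B| = 3; needs |A ∩ B| ≤ 3 — true.
(d) finch: |A| = 8, |A ∩ B| = 7; needs |A ∖ B| = 1 — true.

3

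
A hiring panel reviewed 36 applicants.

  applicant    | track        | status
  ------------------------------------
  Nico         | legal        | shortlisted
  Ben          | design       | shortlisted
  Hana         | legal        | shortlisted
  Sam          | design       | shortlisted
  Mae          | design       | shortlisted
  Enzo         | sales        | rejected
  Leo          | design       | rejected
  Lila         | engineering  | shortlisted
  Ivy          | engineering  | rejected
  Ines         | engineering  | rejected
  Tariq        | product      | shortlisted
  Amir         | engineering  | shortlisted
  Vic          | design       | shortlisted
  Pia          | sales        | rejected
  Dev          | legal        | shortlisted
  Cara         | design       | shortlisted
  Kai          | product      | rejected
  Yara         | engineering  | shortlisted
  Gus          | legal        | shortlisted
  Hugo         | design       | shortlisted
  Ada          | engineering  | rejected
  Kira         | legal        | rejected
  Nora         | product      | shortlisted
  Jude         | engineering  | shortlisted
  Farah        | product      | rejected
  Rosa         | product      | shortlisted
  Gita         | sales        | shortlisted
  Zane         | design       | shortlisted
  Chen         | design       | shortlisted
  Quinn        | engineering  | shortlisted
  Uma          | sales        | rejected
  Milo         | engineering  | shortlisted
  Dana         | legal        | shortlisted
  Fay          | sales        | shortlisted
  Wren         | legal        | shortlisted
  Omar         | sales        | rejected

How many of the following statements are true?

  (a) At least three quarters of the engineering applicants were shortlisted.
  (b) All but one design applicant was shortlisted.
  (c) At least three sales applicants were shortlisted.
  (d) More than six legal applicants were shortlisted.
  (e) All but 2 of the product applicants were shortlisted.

2

(a) engineering: |A| = 9, |A ∩ B| = 6; needs |A ∩ B| / |A| ≥ 3/4 — false.
(b) design: |A| = 9, |A ∩ B| = 8; needs |A ∖ B| = 1 — true.
(c) sales: |A| = 6, |A ∩ B| = 2; needs |A ∩ B| ≥ 3 — false.
(d) legal: |A| = 7, |A ∩ B| = 6; needs |A ∩ B| > 6 — false.
(e) product: |A| = 5, |A ∩ B| = 3; needs |A ∖ B| = 2 — true.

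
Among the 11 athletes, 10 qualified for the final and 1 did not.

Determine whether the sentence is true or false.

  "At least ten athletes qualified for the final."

True

Truth condition: |A ∩ B| ≥ 10.
|A| = 11, |A ∩ B| = 10, |A ∖ B| = 1.
|A ∩ B| = 10, so the statement is true.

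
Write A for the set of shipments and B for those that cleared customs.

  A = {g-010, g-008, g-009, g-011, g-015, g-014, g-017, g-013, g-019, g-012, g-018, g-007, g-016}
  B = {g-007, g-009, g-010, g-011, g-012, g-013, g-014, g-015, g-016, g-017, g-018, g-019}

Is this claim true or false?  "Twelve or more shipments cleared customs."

The determiner here denotes the relation: |A ∩ B| ≥ 12.
A (the restrictor) = {g-010, g-008, g-009, g-011, g-015, g-014, g-017, g-013, g-019, g-012, g-018, g-007, g-016}, |A| = 13.
A ∩ B = {g-010, g-009, g-011, g-015, g-014, g-017, g-013, g-019, g-012, g-018, g-007, g-016}, so |A ∩ B| = 12.
|A ∩ B| = 12, so the statement is true.

True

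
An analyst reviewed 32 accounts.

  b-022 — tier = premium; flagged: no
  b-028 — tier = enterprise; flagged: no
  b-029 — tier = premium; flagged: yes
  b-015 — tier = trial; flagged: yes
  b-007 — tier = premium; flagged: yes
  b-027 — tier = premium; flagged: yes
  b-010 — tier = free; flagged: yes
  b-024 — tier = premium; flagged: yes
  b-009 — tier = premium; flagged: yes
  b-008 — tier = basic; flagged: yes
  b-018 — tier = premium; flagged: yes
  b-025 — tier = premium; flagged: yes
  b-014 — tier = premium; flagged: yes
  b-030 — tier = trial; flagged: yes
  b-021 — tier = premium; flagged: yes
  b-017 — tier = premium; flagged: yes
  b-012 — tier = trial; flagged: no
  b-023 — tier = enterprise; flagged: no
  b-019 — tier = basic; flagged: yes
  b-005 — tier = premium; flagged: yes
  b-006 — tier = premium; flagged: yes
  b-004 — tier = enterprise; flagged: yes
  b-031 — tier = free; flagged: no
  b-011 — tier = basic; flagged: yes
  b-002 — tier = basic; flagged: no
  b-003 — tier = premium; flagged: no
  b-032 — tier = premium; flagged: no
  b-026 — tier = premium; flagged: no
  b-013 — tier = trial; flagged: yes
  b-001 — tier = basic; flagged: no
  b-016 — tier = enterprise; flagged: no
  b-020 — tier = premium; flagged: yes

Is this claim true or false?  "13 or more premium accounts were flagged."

True

Truth condition: |A ∩ B| ≥ 13.
|A| = 17, |A ∩ B| = 13, |A ∖ B| = 4.
|A ∩ B| = 13, so the statement is true.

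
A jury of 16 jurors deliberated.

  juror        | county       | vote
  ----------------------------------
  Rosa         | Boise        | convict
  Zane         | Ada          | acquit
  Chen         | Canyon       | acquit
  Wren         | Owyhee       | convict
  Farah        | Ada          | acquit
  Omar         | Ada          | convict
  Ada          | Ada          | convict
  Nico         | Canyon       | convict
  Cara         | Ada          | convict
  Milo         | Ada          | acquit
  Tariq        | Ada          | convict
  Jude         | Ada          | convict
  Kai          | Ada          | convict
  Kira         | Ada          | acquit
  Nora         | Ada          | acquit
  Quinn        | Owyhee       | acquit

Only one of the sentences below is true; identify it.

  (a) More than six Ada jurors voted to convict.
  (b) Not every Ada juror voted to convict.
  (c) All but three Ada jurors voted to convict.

(b)

|A| = 11, |A ∩ B| = 6, |A ∖ B| = 5.
(a) requires |A ∩ B| > 6: false.
(b) requires A ⊄ B (|A ∖ B| ≥ 1): true.
(c) requires |A ∖ B| = 3: false.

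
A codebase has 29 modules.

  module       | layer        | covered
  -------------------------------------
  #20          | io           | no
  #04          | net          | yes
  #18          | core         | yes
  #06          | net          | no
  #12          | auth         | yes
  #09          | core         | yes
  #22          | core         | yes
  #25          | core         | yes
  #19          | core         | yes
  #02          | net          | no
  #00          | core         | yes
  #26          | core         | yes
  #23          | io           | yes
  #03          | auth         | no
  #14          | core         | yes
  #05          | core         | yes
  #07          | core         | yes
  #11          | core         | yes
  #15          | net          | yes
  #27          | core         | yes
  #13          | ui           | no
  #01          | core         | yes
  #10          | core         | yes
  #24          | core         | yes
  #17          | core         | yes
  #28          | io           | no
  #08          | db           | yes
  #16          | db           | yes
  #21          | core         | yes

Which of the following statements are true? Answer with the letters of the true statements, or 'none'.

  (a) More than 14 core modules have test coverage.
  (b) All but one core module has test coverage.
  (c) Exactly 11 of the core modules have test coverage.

|A| = 17, |A ∩ B| = 17, |A ∖ B| = 0.
(a) |A ∩ B| > 14: holds.
(b) |A ∖ B| = 1: fails.
(c) |A ∩ B| = 11: fails.

(a)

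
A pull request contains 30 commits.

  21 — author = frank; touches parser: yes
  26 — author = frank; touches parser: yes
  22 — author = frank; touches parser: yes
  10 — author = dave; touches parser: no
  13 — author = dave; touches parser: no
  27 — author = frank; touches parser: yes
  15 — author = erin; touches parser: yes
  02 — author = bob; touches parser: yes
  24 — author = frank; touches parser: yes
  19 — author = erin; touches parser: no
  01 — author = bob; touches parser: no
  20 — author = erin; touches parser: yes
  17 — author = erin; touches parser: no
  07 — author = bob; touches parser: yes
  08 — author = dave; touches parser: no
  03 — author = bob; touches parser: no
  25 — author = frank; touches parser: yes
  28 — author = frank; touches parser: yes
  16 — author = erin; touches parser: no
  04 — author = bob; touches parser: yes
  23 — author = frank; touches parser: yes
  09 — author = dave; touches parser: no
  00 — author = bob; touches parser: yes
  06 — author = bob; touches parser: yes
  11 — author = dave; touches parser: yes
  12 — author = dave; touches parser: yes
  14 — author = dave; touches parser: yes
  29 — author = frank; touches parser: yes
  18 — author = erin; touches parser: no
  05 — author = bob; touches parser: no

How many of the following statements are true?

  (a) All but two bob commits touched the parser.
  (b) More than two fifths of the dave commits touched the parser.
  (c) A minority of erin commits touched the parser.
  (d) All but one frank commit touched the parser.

2

(a) bob: |A| = 8, |A ∩ B| = 5; needs |A ∖ B| = 2 — false.
(b) dave: |A| = 7, |A ∩ B| = 3; needs |A ∩ B| / |A| > 2/5 — true.
(c) erin: |A| = 6, |A ∩ B| = 2; needs |A ∩ B| < |A ∖ B| — true.
(d) frank: |A| = 9, |A ∩ B| = 9; needs |A ∖ B| = 1 — false.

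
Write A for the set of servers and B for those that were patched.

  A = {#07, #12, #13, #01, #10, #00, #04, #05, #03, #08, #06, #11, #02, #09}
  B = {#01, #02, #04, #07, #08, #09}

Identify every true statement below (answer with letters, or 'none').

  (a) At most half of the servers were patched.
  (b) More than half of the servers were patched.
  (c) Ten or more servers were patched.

(a)

|A| = 14, |A ∩ B| = 6, |A ∖ B| = 8.
(a) |A ∩ B| ≤ |A ∖ B|: holds.
(b) |A ∩ B| > |A ∖ B|: fails.
(c) |A ∩ B| ≥ 10: fails.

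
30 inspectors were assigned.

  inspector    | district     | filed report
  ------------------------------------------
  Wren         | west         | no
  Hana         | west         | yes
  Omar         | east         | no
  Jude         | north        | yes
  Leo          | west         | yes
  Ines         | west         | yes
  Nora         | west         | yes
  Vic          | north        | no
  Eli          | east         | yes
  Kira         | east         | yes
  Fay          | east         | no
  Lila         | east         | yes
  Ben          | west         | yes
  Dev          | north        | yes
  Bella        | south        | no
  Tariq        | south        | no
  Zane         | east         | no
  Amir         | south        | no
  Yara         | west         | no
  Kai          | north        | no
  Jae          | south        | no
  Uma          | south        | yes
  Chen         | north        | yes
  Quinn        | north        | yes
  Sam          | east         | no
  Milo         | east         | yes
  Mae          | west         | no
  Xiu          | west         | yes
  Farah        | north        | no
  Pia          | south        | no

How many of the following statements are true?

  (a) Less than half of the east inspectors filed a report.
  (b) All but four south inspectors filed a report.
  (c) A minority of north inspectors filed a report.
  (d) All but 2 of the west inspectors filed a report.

0

(a) east: |A| = 8, |A ∩ B| = 4; needs |A ∩ B| < |A ∖ B| — false.
(b) south: |A| = 6, |A ∩ B| = 1; needs |A ∖ B| = 4 — false.
(c) north: |A| = 7, |A ∩ B| = 4; needs |A ∩ B| < |A ∖ B| — false.
(d) west: |A| = 9, |A ∩ B| = 6; needs |A ∖ B| = 2 — false.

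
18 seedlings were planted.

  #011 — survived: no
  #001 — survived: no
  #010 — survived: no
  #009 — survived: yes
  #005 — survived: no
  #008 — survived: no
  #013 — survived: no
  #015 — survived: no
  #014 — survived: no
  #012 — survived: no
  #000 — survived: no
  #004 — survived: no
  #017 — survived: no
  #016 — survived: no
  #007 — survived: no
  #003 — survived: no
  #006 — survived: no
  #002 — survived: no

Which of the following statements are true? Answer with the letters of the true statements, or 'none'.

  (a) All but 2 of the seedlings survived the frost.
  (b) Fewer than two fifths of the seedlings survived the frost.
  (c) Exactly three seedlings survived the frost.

(b)

|A| = 18, |A ∩ B| = 1, |A ∖ B| = 17.
(a) |A ∖ B| = 2: fails.
(b) |A ∩ B| / |A| < 2/5: holds.
(c) |A ∩ B| = 3: fails.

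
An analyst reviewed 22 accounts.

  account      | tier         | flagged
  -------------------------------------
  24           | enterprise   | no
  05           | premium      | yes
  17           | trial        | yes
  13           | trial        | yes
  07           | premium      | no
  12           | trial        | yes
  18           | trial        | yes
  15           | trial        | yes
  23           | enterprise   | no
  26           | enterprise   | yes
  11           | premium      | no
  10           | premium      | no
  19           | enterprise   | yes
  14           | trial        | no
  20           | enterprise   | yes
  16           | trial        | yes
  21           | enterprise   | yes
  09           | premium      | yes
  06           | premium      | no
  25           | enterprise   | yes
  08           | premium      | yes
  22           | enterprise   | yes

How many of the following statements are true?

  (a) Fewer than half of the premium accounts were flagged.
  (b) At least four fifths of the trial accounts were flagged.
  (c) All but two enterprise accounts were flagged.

(a) premium: |A| = 7, |A ∩ B| = 3; needs |A ∩ B| < |A ∖ B| — true.
(b) trial: |A| = 7, |A ∩ B| = 6; needs |A ∩ B| / |A| ≥ 4/5 — true.
(c) enterprise: |A| = 8, |A ∩ B| = 6; needs |A ∖ B| = 2 — true.

3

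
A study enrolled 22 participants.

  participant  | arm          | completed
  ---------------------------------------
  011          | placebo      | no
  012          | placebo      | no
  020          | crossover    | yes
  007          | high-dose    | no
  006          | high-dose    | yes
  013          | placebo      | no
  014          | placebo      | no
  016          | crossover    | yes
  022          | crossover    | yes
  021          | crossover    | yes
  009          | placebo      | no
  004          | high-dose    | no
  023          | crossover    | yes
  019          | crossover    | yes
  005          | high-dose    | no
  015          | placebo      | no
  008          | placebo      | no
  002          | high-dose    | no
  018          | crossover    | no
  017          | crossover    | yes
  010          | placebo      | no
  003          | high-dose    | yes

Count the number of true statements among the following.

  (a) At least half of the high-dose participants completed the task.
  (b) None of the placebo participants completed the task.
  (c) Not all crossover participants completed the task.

2

(a) high-dose: |A| = 6, |A ∩ B| = 2; needs |A ∩ B| ≥ |A ∖ B| — false.
(b) placebo: |A| = 8, |A ∩ B| = 0; needs A ∩ B = ∅ (|A ∩ B| = 0) — true.
(c) crossover: |A| = 8, |A ∩ B| = 7; needs A ⊄ B (|A ∖ B| ≥ 1) — true.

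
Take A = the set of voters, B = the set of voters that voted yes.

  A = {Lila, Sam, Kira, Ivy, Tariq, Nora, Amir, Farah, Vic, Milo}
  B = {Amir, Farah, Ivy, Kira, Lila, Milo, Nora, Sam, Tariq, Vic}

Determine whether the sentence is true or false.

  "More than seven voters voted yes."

The determiner here denotes the relation: |A ∩ B| > 7.
A (the restrictor) = {Lila, Sam, Kira, Ivy, Tariq, Nora, Amir, Farah, Vic, Milo}, |A| = 10.
A ∩ B = {Lila, Sam, Kira, Ivy, Tariq, Nora, Amir, Farah, Vic, Milo}, so |A ∩ B| = 10.
|A ∩ B| = 10, so the statement is true.

True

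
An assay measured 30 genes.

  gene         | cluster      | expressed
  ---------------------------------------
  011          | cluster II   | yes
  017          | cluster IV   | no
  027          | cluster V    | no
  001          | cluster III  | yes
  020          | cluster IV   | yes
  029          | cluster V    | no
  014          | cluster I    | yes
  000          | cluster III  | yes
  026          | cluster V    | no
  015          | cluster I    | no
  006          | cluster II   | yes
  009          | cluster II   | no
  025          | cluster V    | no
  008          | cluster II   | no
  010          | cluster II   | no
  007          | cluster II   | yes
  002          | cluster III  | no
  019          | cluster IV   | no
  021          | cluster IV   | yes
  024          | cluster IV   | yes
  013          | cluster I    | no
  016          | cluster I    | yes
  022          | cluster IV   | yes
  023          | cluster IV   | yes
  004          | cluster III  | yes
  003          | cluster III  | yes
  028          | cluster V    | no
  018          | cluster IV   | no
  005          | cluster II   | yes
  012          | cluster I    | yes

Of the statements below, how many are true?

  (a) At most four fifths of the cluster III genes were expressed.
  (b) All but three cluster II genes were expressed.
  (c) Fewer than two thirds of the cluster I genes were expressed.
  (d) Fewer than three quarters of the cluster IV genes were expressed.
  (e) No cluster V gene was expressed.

5

(a) cluster III: |A| = 5, |A ∩ B| = 4; needs |A ∩ B| / |A| ≤ 4/5 — true.
(b) cluster II: |A| = 7, |A ∩ B| = 4; needs |A ∖ B| = 3 — true.
(c) cluster I: |A| = 5, |A ∩ B| = 3; needs |A ∩ B| / |A| < 2/3 — true.
(d) cluster IV: |A| = 8, |A ∩ B| = 5; needs |A ∩ B| / |A| < 3/4 — true.
(e) cluster V: |A| = 5, |A ∩ B| = 0; needs A ∩ B = ∅ (|A ∩ B| = 0) — true.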